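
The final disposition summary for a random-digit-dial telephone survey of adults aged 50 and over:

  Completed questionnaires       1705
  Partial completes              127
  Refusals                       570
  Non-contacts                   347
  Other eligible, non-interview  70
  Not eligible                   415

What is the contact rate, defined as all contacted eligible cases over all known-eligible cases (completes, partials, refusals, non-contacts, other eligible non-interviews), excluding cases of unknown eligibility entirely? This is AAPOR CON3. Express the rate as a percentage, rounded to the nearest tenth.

87.7%

Numerator = 1705 + 127 + 570 + 70 = 2472
Base = 1705 + 127 + 570 + 347 + 70 = 2819
CON3 = 2472 / 2819 = 0.8769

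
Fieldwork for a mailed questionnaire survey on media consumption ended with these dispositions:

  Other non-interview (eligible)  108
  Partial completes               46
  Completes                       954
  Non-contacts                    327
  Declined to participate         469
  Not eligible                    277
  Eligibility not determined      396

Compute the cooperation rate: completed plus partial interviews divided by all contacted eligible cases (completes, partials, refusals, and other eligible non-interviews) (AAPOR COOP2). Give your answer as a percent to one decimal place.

Num: 954 + 46 = 1000
Denom: 954 + 46 + 469 + 108 = 1577
COOP2 = 1000 / 1577 = 0.6341

63.4%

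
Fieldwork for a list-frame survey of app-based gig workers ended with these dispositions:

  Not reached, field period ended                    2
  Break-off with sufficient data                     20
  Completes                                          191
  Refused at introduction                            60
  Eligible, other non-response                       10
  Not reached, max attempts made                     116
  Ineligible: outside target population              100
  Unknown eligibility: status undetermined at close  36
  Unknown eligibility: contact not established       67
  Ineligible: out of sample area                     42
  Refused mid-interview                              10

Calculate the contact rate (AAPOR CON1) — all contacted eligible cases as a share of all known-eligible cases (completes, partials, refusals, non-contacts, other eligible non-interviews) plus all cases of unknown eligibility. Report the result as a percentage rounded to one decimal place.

56.8%

Refused = 60 + 10 = 70
No contact after all attempts = 2 + 116 = 118
Eligibility not determined = 67 + 36 = 103
Not eligible = 100 + 42 = 142
Numerator: 191 + 20 + 70 + 10 = 291
Denominator: 191 + 20 + 70 + 118 + 10 + 103 = 512
CON1 = 291 / 512 = 0.5684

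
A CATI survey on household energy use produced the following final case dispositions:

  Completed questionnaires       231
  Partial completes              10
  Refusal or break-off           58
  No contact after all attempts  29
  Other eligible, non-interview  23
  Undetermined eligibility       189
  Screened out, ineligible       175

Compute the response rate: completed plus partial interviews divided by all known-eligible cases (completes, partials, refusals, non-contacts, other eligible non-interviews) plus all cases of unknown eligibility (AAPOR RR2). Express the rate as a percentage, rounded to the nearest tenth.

44.6%

Num → 231 + 10 = 241
Base → 231 + 10 + 58 + 29 + 23 + 189 = 540
RR2 = 241 / 540 = 0.4463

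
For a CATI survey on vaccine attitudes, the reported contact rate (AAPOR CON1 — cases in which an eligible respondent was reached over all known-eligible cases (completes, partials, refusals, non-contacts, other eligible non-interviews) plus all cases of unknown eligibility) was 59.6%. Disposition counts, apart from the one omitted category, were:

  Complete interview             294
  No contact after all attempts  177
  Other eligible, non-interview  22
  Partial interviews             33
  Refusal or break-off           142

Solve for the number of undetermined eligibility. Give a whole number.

Numerator: 294 + 33 + 142 + 22 = 491
CON1 = 491 / D = 0.596
D = 491 / 0.596 = 823.8
Rest of base = 668
undetermined eligibility = 823.8 − 668 ≈ 156

156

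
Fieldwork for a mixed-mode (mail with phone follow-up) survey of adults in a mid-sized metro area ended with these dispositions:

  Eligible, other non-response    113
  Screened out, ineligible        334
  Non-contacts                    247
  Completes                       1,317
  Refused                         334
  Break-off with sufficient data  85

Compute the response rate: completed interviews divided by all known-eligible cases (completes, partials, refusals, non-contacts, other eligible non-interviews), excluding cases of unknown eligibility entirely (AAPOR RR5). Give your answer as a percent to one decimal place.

62.8%

Top = 1317
Denominator = 1317 + 85 + 334 + 247 + 113 = 2096
RR5 = 1317 / 2096 = 0.6283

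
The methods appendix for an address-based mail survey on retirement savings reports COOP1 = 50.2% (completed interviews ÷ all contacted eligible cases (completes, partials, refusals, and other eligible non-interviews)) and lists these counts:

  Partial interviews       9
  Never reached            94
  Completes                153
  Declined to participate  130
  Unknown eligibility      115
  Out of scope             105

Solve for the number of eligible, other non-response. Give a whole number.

COOP1 = 153 / D = 0.502
D = 153 / 0.502 = 304.8
Rest of base = 292
eligible, other non-response = 304.8 − 292 ≈ 13

13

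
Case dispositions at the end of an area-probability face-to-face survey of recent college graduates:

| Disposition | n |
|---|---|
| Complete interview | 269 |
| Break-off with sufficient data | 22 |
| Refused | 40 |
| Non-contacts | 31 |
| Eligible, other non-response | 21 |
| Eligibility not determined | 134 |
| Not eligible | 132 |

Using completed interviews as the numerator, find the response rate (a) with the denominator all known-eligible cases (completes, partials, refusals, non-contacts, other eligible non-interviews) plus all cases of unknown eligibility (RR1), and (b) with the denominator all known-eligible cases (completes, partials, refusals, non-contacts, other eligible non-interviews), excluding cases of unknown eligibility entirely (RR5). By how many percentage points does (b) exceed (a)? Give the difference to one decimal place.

18.2

Num = 269
Base = 269 + 22 + 40 + 31 + 21 + 134 = 517
RR1 = 269 / 517 = 0.5203
Base = 269 + 22 + 40 + 31 + 21 = 383
RR5 = 269 / 383 = 0.7023
Difference = 70.23 − 52.03 = 18.20 percentage points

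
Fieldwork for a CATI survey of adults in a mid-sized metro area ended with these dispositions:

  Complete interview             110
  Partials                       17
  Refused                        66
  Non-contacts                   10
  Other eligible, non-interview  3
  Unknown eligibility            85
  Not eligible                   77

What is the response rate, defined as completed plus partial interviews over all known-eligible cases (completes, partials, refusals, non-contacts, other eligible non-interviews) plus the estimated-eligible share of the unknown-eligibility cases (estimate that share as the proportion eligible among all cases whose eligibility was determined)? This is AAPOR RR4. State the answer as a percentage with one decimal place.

47.4%

Top → 110 + 17 = 127
Eligible (known) → 110 + 17 + 66 + 10 + 3 = 206
e = 206 / (206 + 77) = 206 / 283 = 0.7279
Estimated eligible among unknowns → 0.7279 × 85 = 61.87
Base → 206 + 61.87 = 267.87
RR4 = 127 / 267.87 = 0.4741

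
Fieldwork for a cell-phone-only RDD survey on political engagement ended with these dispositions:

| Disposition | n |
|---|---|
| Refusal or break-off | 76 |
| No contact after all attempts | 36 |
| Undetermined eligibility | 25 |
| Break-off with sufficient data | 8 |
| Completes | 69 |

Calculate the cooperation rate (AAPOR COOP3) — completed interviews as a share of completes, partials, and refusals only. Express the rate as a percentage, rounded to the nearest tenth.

Numerator = 69
Denominator = 69 + 8 + 76 = 153
COOP3 = 69 / 153 = 0.4510

45.1%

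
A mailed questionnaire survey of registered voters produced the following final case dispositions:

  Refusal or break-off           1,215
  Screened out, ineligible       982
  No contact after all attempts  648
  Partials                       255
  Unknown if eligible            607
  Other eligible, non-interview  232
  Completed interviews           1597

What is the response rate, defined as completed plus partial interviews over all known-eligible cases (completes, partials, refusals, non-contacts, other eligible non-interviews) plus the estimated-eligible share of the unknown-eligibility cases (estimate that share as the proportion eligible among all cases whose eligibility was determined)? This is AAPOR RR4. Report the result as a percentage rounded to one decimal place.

41.8%

Top → 1597 + 255 = 1852
Eligible (known) → 1597 + 255 + 1215 + 648 + 232 = 3947
e = 3947 / (3947 + 982) = 3947 / 4929 = 0.8008
e × U → 0.8008 × 607 = 486.09
Base → 3947 + 486.09 = 4433.09
RR4 = 1852 / 4433.09 = 0.4178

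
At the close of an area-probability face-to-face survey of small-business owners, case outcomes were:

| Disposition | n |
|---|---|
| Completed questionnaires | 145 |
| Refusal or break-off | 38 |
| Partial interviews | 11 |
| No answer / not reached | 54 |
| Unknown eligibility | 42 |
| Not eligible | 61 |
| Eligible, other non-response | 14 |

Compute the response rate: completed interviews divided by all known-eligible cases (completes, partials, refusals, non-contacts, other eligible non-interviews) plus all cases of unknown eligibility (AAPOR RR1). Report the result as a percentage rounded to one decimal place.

47.7%

Numerator → 145
Base → 145 + 11 + 38 + 54 + 14 + 42 = 304
RR1 = 145 / 304 = 0.4770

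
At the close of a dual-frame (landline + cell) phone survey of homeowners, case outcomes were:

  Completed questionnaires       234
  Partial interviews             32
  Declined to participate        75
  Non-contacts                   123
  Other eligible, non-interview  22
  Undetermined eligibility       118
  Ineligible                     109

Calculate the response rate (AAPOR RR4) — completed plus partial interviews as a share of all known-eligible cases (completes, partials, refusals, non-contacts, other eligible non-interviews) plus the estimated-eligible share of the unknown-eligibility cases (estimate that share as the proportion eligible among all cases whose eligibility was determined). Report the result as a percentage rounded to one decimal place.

Num: 234 + 32 = 266
Known eligible: 234 + 32 + 75 + 123 + 22 = 486
e = 486 / (486 + 109) = 486 / 595 = 0.8168
e × U: 0.8168 × 118 = 96.38
Denominator: 486 + 96.38 = 582.38
RR4 = 266 / 582.38 = 0.4567

45.7%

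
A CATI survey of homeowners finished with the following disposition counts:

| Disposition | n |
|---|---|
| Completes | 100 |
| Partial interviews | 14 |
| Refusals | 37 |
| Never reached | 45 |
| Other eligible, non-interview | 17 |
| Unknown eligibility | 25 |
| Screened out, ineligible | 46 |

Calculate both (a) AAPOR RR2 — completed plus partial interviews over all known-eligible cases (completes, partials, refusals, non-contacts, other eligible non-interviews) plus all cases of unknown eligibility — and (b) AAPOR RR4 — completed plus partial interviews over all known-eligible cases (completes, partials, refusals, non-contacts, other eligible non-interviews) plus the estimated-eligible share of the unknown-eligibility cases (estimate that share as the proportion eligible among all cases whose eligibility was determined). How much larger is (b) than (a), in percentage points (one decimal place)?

Top: 100 + 14 = 114
Denom: 100 + 14 + 37 + 45 + 17 + 25 = 238
RR2 = 114 / 238 = 0.4790
Known eligible: 100 + 14 + 37 + 45 + 17 = 213
e = 213 / (213 + 46) = 213 / 259 = 0.8224
e × U: 0.8224 × 25 = 20.56
Denom: 213 + 20.56 = 233.56
RR4 = 114 / 233.56 = 0.4881
Difference = 48.81 − 47.90 = 0.91 percentage points

0.9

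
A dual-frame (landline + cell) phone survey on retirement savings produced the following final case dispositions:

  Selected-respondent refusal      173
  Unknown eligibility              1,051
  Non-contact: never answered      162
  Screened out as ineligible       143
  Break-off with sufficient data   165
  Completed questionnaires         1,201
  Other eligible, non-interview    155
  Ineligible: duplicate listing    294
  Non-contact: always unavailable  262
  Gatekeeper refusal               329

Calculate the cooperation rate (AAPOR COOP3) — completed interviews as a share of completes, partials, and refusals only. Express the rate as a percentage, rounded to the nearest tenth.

Refusals = 329 + 173 = 502
Never reached = 162 + 262 = 424
Screened out, ineligible = 143 + 294 = 437
Top = 1201
Base = 1201 + 165 + 502 = 1868
COOP3 = 1201 / 1868 = 0.6429

64.3%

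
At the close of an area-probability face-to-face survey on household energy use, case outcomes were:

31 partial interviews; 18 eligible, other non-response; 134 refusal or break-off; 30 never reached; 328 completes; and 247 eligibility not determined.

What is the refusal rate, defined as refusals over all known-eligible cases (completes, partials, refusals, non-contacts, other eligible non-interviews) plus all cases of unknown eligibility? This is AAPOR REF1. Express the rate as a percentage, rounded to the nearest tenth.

Numerator: 134
Denom: 328 + 31 + 134 + 30 + 18 + 247 = 788
REF1 = 134 / 788 = 0.1701

17.0%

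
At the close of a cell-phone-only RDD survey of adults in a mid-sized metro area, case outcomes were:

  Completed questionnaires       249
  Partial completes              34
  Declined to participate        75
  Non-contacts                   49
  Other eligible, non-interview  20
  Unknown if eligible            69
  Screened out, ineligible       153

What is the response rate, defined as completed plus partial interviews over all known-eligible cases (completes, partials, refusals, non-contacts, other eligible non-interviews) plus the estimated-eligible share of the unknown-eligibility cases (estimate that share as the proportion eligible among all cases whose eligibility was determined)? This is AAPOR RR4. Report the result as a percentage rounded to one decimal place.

Numerator: 249 + 34 = 283
Eligible (known): 249 + 34 + 75 + 49 + 20 = 427
e = 427 / (427 + 153) = 427 / 580 = 0.7362
Eligible share of unknowns: 0.7362 × 69 = 50.80
Base: 427 + 50.80 = 477.80
RR4 = 283 / 477.80 = 0.5923

59.2%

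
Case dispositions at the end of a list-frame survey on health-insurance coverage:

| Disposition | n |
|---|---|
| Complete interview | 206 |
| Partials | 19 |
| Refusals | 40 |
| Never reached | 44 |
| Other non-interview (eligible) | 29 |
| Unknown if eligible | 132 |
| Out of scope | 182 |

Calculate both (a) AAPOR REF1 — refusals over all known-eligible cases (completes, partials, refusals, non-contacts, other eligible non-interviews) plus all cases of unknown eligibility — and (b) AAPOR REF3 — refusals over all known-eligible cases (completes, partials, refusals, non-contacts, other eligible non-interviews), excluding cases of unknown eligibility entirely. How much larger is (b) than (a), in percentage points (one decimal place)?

3.3

Num → 40
Base → 206 + 19 + 40 + 44 + 29 + 132 = 470
REF1 = 40 / 470 = 0.0851
Base → 206 + 19 + 40 + 44 + 29 = 338
REF3 = 40 / 338 = 0.1183
Difference = 11.83 − 8.51 = 3.32 percentage points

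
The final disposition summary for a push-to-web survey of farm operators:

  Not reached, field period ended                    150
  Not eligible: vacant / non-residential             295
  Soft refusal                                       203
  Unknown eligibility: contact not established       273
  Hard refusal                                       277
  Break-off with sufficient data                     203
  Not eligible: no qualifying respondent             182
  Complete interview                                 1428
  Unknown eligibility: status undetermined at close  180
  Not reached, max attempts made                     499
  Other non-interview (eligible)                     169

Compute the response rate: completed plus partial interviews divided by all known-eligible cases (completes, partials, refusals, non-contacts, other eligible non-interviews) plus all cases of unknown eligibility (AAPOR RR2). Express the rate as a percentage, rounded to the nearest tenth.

Declined to participate = 277 + 203 = 480
Non-contacts = 150 + 499 = 649
Unknown eligibility = 273 + 180 = 453
Not eligible = 182 + 295 = 477
Numerator = 1428 + 203 = 1631
Denom = 1428 + 203 + 480 + 649 + 169 + 453 = 3382
RR2 = 1631 / 3382 = 0.4823

48.2%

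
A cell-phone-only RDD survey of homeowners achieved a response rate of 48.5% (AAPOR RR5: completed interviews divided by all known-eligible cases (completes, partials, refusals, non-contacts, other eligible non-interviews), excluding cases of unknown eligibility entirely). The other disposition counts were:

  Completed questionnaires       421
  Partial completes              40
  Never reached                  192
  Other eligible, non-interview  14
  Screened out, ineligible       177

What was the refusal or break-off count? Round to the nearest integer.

201

RR5 = 421 / D = 0.485
D = 421 / 0.485 = 868.0
Rest of base = 667
refusal or break-off = 868.0 − 667 ≈ 201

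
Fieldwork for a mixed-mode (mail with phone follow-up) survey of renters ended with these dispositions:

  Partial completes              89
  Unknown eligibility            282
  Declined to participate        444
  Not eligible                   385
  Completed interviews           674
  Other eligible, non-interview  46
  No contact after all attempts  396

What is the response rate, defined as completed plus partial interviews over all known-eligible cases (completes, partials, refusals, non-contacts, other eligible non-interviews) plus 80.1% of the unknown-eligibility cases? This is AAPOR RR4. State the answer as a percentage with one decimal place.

Numerator → 674 + 89 = 763
Known eligible → 674 + 89 + 444 + 396 + 46 = 1649
Eligible share of unknowns → 0.8010 × 282 = 225.88
Denominator → 1649 + 225.88 = 1874.88
RR4 = 763 / 1874.88 = 0.4070

40.7%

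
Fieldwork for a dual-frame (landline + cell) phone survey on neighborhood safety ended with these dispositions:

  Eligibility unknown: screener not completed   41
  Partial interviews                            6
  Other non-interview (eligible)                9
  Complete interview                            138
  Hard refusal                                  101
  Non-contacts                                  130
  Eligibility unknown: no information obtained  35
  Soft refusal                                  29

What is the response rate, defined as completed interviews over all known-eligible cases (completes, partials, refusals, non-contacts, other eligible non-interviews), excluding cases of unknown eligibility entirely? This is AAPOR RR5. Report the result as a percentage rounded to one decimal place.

33.4%

Refused = 101 + 29 = 130
Unknown if eligible = 41 + 35 = 76
Num = 138
Denom = 138 + 6 + 130 + 130 + 9 = 413
RR5 = 138 / 413 = 0.3341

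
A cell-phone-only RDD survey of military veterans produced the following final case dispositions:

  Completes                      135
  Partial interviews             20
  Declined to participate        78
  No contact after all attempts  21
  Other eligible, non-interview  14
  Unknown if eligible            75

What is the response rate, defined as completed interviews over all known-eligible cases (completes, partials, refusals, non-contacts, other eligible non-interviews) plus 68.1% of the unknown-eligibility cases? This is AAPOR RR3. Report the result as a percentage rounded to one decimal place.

Num → 135
Eligible (known) → 135 + 20 + 78 + 21 + 14 = 268
Estimated eligible among unknowns → 0.6810 × 75 = 51.08
Denom → 268 + 51.08 = 319.08
RR3 = 135 / 319.08 = 0.4231

42.3%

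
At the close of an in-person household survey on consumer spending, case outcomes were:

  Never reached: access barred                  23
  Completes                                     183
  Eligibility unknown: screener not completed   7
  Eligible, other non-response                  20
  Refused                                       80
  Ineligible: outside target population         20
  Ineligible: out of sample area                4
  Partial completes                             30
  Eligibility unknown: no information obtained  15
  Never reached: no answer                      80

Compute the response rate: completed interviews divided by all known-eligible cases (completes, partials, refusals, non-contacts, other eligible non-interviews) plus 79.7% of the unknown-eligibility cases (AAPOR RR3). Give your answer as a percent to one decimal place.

Non-contacts = 80 + 23 = 103
Unknown eligibility = 7 + 15 = 22
Out of scope = 20 + 4 = 24
Numerator: 183
Determined eligible: 183 + 30 + 80 + 103 + 20 = 416
Estimated eligible among unknowns: 0.7970 × 22 = 17.53
Base: 416 + 17.53 = 433.53
RR3 = 183 / 433.53 = 0.4221

42.2%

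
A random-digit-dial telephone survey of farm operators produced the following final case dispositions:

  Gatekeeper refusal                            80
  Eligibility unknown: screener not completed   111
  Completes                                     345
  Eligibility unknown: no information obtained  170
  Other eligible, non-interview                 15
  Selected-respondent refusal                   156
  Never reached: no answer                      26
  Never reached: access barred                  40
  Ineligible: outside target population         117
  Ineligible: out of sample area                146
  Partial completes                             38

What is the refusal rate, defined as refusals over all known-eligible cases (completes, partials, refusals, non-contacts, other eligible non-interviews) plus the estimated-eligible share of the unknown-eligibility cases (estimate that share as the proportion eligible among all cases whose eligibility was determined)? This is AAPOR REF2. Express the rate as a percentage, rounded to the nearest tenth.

Refused = 80 + 156 = 236
No contact after all attempts = 26 + 40 = 66
Unknown eligibility = 111 + 170 = 281
Ineligible = 117 + 146 = 263
Top: 236
Determined eligible: 345 + 38 + 236 + 66 + 15 = 700
e = 700 / (700 + 263) = 700 / 963 = 0.7269
Estimated eligible among unknowns: 0.7269 × 281 = 204.26
Base: 700 + 204.26 = 904.26
REF2 = 236 / 904.26 = 0.2610

26.1%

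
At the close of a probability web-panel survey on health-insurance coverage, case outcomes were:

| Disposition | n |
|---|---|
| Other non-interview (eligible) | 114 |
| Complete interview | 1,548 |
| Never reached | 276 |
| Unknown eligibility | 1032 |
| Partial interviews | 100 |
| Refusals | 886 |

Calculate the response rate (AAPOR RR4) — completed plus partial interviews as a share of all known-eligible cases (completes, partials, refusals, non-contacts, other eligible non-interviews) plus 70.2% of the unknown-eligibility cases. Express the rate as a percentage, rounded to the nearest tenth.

Numerator = 1548 + 100 = 1648
Determined eligible = 1548 + 100 + 886 + 276 + 114 = 2924
Estimated eligible among unknowns = 0.7020 × 1032 = 724.46
Base = 2924 + 724.46 = 3648.46
RR4 = 1648 / 3648.46 = 0.4517

45.2%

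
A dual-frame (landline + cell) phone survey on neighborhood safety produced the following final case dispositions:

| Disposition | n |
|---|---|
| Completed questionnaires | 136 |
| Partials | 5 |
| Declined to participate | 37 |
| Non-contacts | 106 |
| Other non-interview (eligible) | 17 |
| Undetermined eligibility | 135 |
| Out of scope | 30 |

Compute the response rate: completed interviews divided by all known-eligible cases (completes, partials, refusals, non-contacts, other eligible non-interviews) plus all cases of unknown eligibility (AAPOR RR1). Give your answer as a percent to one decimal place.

31.2%

Numerator → 136
Base → 136 + 5 + 37 + 106 + 17 + 135 = 436
RR1 = 136 / 436 = 0.3119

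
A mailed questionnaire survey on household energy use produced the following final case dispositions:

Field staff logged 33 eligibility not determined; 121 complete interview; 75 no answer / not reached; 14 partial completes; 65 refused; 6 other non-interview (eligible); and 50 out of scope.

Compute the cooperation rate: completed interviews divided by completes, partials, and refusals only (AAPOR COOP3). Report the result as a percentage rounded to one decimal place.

60.5%

Top: 121
Denominator: 121 + 14 + 65 = 200
COOP3 = 121 / 200 = 0.6050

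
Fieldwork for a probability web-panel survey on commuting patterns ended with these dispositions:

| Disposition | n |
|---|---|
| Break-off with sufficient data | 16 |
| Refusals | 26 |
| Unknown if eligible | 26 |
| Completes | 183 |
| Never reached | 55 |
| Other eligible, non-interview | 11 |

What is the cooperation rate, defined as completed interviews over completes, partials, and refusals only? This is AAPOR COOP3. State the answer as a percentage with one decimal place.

Top → 183
Denom → 183 + 16 + 26 = 225
COOP3 = 183 / 225 = 0.8133

81.3%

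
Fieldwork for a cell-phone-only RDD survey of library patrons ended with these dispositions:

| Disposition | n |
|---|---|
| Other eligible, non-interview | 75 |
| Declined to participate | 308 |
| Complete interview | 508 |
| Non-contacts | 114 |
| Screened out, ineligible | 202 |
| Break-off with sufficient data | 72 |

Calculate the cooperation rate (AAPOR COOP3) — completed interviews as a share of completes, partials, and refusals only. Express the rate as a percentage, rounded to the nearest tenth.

57.2%

Num → 508
Denominator → 508 + 72 + 308 = 888
COOP3 = 508 / 888 = 0.5721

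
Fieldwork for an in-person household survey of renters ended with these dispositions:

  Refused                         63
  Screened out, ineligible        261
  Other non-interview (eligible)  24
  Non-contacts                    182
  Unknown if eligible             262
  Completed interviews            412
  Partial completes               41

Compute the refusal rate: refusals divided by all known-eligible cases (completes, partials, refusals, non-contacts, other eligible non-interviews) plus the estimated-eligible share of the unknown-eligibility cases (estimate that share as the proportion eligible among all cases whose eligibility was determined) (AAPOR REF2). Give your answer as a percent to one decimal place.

6.9%

Top → 63
Known eligible → 412 + 41 + 63 + 182 + 24 = 722
e = 722 / (722 + 261) = 722 / 983 = 0.7345
Eligible share of unknowns → 0.7345 × 262 = 192.44
Denom → 722 + 192.44 = 914.44
REF2 = 63 / 914.44 = 0.0689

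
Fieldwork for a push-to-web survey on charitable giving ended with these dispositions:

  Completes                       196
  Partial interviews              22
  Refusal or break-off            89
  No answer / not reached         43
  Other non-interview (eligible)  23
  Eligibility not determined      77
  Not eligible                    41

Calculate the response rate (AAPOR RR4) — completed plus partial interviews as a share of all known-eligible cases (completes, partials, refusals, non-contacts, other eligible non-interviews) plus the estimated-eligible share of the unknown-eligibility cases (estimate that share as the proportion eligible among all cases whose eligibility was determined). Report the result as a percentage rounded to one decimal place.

49.3%

Top: 196 + 22 = 218
Known eligible: 196 + 22 + 89 + 43 + 23 = 373
e = 373 / (373 + 41) = 373 / 414 = 0.9010
Eligible share of unknowns: 0.9010 × 77 = 69.38
Base: 373 + 69.38 = 442.38
RR4 = 218 / 442.38 = 0.4928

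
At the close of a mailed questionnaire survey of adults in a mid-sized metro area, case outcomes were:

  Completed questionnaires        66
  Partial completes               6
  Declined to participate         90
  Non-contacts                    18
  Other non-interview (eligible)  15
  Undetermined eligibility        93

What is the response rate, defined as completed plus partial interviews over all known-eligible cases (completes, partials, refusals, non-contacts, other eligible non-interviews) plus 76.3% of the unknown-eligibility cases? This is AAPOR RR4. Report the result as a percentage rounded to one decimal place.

Top: 66 + 6 = 72
Eligible (known): 66 + 6 + 90 + 18 + 15 = 195
e × U: 0.7630 × 93 = 70.96
Base: 195 + 70.96 = 265.96
RR4 = 72 / 265.96 = 0.2707

27.1%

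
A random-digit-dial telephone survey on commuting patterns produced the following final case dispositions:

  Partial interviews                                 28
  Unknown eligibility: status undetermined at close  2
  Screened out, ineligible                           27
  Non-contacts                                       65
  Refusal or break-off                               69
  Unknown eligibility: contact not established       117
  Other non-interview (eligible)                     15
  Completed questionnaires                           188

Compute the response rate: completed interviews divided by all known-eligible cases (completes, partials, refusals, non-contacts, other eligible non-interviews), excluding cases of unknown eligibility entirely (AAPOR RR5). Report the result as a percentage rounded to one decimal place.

51.5%

Unknown if eligible = 117 + 2 = 119
Num → 188
Denominator → 188 + 28 + 69 + 65 + 15 = 365
RR5 = 188 / 365 = 0.5151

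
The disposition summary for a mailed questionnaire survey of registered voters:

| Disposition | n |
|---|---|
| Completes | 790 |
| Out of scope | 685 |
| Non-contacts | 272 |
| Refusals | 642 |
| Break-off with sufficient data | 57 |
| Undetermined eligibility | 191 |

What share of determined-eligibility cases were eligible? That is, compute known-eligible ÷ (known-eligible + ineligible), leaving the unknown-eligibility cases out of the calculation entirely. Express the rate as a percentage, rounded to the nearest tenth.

Eligible (known) = 790 + 57 + 642 + 272 = 1761
e = 1761 / (1761 + 685) = 1761 / 2446 = 0.7200

72.0%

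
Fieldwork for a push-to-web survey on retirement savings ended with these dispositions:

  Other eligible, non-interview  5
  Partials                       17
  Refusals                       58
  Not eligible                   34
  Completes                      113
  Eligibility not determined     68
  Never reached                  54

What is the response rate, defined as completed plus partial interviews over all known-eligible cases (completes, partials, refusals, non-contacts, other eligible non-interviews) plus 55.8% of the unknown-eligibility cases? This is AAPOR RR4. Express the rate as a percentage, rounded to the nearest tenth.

Num: 113 + 17 = 130
Determined eligible: 113 + 17 + 58 + 54 + 5 = 247
e × U: 0.5580 × 68 = 37.94
Base: 247 + 37.94 = 284.94
RR4 = 130 / 284.94 = 0.4562

45.6%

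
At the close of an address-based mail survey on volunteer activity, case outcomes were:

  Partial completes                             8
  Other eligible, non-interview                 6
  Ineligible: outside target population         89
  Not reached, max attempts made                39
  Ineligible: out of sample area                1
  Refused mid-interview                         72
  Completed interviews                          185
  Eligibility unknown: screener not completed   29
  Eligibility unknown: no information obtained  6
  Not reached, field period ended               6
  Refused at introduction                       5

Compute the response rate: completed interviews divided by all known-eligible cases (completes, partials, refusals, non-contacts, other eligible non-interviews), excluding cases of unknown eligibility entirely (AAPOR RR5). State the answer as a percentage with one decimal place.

57.6%

Declined to participate = 5 + 72 = 77
Never reached = 6 + 39 = 45
Unknown eligibility = 29 + 6 = 35
Ineligible = 89 + 1 = 90
Numerator: 185
Denom: 185 + 8 + 77 + 45 + 6 = 321
RR5 = 185 / 321 = 0.5763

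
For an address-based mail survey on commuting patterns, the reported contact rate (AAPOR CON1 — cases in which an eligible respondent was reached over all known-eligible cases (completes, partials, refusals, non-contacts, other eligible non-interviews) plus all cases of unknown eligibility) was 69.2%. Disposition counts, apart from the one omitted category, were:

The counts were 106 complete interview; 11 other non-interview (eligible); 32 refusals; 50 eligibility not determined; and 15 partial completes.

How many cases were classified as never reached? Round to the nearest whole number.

Top → 106 + 15 + 32 + 11 = 164
CON1 = 164 / D = 0.692
D = 164 / 0.692 = 237.0
Remaining denominator categories sum to 214
never reached = 237.0 − 214 ≈ 23

23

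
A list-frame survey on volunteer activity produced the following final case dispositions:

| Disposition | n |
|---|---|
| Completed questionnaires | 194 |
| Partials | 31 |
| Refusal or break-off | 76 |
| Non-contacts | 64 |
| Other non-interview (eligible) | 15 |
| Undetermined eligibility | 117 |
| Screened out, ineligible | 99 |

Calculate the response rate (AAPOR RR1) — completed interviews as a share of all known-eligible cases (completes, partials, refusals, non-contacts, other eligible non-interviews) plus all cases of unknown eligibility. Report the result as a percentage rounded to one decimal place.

Top → 194
Denom → 194 + 31 + 76 + 64 + 15 + 117 = 497
RR1 = 194 / 497 = 0.3903

39.0%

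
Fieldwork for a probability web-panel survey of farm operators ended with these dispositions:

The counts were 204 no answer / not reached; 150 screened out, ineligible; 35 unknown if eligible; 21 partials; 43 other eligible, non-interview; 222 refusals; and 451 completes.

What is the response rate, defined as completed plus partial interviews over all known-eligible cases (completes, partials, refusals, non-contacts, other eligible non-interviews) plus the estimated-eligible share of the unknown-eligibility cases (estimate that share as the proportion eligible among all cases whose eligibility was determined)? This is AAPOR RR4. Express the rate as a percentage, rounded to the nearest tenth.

Num → 451 + 21 = 472
Known eligible → 451 + 21 + 222 + 204 + 43 = 941
e = 941 / (941 + 150) = 941 / 1091 = 0.8625
Eligible share of unknowns → 0.8625 × 35 = 30.19
Base → 941 + 30.19 = 971.19
RR4 = 472 / 971.19 = 0.4860

48.6%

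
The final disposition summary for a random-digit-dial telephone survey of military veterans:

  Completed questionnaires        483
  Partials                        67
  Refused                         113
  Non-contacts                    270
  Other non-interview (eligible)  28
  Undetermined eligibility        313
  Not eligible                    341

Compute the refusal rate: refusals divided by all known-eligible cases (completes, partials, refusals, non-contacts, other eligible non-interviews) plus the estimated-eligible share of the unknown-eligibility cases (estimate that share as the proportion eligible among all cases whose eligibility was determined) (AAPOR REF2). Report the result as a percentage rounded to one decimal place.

Numerator: 113
Eligible (known): 483 + 67 + 113 + 270 + 28 = 961
e = 961 / (961 + 341) = 961 / 1302 = 0.7381
Eligible share of unknowns: 0.7381 × 313 = 231.03
Denom: 961 + 231.03 = 1192.03
REF2 = 113 / 1192.03 = 0.0948

9.5%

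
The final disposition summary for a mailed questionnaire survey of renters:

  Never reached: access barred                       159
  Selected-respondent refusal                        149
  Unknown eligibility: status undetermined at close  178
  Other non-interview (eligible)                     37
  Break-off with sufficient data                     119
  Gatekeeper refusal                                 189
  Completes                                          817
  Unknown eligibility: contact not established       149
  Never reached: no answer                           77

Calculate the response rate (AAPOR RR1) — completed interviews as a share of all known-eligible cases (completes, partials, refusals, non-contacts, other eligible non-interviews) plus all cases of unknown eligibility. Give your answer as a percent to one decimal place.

Refused = 189 + 149 = 338
Non-contacts = 77 + 159 = 236
Unknown if eligible = 149 + 178 = 327
Top = 817
Base = 817 + 119 + 338 + 236 + 37 + 327 = 1874
RR1 = 817 / 1874 = 0.4360

43.6%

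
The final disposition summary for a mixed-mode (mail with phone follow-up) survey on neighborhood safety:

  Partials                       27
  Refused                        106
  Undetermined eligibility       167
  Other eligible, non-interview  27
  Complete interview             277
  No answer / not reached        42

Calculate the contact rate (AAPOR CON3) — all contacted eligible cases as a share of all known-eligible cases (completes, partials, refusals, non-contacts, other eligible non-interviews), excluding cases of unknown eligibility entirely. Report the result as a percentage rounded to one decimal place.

Numerator: 277 + 27 + 106 + 27 = 437
Denominator: 277 + 27 + 106 + 42 + 27 = 479
CON3 = 437 / 479 = 0.9123

91.2%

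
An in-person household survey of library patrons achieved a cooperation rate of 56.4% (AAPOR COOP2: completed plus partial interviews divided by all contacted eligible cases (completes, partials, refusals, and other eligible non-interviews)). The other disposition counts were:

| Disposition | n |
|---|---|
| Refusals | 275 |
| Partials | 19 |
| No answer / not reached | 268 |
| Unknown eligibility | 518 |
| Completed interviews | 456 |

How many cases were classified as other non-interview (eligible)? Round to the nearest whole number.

92

Num = 456 + 19 = 475
COOP2 = 475 / D = 0.564
D = 475 / 0.564 = 842.2
Other denominator terms total 750
other non-interview (eligible) = 842.2 − 750 ≈ 92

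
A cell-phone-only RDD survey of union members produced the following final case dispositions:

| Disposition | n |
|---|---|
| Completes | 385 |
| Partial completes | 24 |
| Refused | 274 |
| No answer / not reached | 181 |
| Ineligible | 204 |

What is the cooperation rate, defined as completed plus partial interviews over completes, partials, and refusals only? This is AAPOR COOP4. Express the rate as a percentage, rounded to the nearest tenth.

Top → 385 + 24 = 409
Denominator → 385 + 24 + 274 = 683
COOP4 = 409 / 683 = 0.5988

59.9%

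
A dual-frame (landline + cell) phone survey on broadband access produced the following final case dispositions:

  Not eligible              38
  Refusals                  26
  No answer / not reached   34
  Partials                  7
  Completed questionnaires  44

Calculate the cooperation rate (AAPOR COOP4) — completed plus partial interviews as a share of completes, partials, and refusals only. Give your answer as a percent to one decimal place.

Top = 44 + 7 = 51
Denominator = 44 + 7 + 26 = 77
COOP4 = 51 / 77 = 0.6623

66.2%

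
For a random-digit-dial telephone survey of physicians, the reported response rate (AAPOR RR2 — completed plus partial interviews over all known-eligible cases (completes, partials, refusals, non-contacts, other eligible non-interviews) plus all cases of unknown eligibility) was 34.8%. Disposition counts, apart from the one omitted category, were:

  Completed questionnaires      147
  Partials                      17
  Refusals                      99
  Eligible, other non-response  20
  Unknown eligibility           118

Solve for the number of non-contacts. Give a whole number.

Num: 147 + 17 = 164
RR2 = 164 / D = 0.348
D = 164 / 0.348 = 471.3
Rest of base = 401
non-contacts = 471.3 − 401 ≈ 70

70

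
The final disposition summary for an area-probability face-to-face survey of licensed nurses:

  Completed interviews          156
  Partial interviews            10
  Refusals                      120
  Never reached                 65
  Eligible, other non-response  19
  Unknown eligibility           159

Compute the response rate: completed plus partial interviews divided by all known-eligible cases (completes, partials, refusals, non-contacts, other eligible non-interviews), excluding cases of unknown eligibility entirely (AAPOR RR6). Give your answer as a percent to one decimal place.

44.9%

Numerator = 156 + 10 = 166
Denom = 156 + 10 + 120 + 65 + 19 = 370
RR6 = 166 / 370 = 0.4486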